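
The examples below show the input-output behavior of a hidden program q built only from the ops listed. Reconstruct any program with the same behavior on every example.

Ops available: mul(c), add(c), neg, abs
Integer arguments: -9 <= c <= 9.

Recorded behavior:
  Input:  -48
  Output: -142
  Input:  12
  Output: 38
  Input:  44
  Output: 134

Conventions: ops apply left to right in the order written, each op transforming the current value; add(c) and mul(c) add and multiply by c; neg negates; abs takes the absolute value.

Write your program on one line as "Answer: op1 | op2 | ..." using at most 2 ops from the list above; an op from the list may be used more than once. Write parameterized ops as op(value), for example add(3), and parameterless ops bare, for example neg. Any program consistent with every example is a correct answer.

mul(3) | add(2)

Check, running the answer program on each example:
  -48 -> -144 -> -142
  12 -> 36 -> 38
  44 -> 132 -> 134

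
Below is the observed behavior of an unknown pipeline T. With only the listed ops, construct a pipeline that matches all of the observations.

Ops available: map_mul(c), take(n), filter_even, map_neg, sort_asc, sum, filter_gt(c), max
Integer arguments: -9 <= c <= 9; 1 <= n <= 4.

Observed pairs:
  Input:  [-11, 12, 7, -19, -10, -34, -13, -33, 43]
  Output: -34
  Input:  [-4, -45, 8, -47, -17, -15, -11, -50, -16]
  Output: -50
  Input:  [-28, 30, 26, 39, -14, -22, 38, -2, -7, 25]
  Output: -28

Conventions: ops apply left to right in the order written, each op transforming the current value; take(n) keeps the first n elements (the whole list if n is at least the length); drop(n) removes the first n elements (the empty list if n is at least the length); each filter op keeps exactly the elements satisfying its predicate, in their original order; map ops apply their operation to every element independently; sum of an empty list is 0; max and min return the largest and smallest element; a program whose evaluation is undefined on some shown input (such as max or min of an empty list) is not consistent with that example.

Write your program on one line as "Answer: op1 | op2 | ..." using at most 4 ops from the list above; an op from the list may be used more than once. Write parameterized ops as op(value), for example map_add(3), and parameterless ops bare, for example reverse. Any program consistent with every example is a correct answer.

sort_asc | take(2) | take(1) | sum

Check, running the answer program on each example:
  [-11, 12, 7, -19, -10, -34, -13, -33, 43] -> [-34, -33, -19, -13, -11, -10, 7, 12, 43] -> [-34, -33] -> [-34] -> -34
  [-4, -45, 8, -47, -17, -15, -11, -50, -16] -> [-50, -47, -45, -17, -16, -15, -11, -4, 8] -> [-50, -47] -> [-50] -> -50
  [-28, 30, 26, 39, -14, -22, 38, -2, -7, 25] -> [-28, -22, -14, -7, -2, 25, 26, 30, 38, 39] -> [-28, -22] -> [-28] -> -28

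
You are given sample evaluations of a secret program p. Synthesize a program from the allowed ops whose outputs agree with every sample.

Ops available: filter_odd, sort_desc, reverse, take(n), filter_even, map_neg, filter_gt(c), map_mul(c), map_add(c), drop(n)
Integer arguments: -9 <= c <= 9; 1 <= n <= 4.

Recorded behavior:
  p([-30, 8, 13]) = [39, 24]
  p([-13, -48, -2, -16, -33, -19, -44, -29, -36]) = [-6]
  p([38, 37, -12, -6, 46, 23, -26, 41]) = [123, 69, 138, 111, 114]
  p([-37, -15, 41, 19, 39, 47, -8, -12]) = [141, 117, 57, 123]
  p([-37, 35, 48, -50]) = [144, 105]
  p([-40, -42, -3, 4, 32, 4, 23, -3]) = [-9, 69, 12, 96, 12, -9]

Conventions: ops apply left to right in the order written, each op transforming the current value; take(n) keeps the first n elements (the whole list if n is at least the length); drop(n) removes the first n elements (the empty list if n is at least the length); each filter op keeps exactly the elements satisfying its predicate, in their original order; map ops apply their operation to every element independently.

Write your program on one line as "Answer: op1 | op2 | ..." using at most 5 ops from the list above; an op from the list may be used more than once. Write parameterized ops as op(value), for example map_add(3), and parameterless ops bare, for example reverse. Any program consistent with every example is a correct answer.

reverse | filter_gt(-6) | map_mul(-3) | map_neg

Check, running the answer program on each example:
  [-30, 8, 13] -> [13, 8, -30] -> [13, 8] -> [-39, -24] -> [39, 24]
  [-13, -48, -2, -16, -33, -19, -44, -29, -36] -> [-36, -29, -44, -19, -33, -16, -2, -48, -13] -> [-2] -> [6] -> [-6]
  [38, 37, -12, -6, 46, 23, -26, 41] -> [41, -26, 23, 46, -6, -12, 37, 38] -> [41, 23, 46, 37, 38] -> [-123, -69, -138, -111, -114] -> [123, 69, 138, 111, 114]
  [-37, -15, 41, 19, 39, 47, -8, -12] -> [-12, -8, 47, 39, 19, 41, -15, -37] -> [47, 39, 19, 41] -> [-141, -117, -57, -123] -> [141, 117, 57, 123]
  [-37, 35, 48, -50] -> [-50, 48, 35, -37] -> [48, 35] -> [-144, -105] -> [144, 105]
  [-40, -42, -3, 4, 32, 4, 23, -3] -> [-3, 23, 4, 32, 4, -3, -42, -40] -> [-3, 23, 4, 32, 4, -3] -> [9, -69, -12, -96, -12, 9] -> [-9, 69, 12, 96, 12, -9]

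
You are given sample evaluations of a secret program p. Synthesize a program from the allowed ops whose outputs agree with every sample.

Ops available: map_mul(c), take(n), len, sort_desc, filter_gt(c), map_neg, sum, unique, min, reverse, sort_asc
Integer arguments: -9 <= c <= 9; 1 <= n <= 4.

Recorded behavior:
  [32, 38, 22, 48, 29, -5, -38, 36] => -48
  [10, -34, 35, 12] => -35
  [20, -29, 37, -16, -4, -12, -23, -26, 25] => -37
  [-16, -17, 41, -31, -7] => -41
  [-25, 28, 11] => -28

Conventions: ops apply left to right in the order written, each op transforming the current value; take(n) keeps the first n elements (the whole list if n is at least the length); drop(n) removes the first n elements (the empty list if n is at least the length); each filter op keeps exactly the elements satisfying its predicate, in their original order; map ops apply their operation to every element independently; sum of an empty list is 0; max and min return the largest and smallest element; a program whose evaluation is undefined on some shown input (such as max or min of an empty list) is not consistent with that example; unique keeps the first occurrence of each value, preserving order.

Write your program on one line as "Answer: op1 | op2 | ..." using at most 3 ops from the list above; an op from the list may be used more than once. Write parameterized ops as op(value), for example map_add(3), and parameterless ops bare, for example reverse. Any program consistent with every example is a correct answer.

map_neg | min

Check, running the answer program on each example:
  [32, 38, 22, 48, 29, -5, -38, 36] -> [-32, -38, -22, -48, -29, 5, 38, -36] -> -48
  [10, -34, 35, 12] -> [-10, 34, -35, -12] -> -35
  [20, -29, 37, -16, -4, -12, -23, -26, 25] -> [-20, 29, -37, 16, 4, 12, 23, 26, -25] -> -37
  [-16, -17, 41, -31, -7] -> [16, 17, -41, 31, 7] -> -41
  [-25, 28, 11] -> [25, -28, -11] -> -28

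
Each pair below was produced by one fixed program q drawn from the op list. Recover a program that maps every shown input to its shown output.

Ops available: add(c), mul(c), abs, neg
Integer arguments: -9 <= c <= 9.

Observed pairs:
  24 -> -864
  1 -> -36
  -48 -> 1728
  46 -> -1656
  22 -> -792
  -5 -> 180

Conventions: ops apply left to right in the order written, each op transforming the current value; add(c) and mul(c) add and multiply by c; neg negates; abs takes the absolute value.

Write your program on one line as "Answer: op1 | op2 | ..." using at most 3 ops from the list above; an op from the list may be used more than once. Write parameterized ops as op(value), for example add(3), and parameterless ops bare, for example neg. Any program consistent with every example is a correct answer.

mul(-9) | mul(-2) | mul(-2)

Check, running the answer program on each example:
  24 -> -216 -> 432 -> -864
  1 -> -9 -> 18 -> -36
  -48 -> 432 -> -864 -> 1728
  46 -> -414 -> 828 -> -1656
  22 -> -198 -> 396 -> -792
  -5 -> 45 -> -90 -> 180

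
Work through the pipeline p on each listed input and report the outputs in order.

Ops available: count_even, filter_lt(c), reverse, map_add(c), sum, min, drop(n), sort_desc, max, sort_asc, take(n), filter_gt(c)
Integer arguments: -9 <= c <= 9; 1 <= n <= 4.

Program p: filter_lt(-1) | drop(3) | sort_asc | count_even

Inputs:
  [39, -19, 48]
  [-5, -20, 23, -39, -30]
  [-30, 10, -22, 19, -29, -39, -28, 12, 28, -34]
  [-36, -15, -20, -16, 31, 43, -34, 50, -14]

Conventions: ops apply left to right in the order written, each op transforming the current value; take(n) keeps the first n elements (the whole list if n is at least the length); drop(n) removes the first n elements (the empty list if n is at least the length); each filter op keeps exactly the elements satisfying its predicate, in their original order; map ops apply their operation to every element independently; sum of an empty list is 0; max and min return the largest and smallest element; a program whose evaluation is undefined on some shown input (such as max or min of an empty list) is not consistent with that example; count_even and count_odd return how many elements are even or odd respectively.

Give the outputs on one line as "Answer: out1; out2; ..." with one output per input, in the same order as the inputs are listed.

Execution, op by op:
  [39, -19, 48] -> [-19] -> [] -> [] -> 0
  [-5, -20, 23, -39, -30] -> [-5, -20, -39, -30] -> [-30] -> [-30] -> 1
  [-30, 10, -22, 19, -29, -39, -28, 12, 28, -34] -> [-30, -22, -29, -39, -28, -34] -> [-39, -28, -34] -> [-39, -34, -28] -> 2
  [-36, -15, -20, -16, 31, 43, -34, 50, -14] -> [-36, -15, -20, -16, -34, -14] -> [-16, -34, -14] -> [-34, -16, -14] -> 3

0; 1; 2; 3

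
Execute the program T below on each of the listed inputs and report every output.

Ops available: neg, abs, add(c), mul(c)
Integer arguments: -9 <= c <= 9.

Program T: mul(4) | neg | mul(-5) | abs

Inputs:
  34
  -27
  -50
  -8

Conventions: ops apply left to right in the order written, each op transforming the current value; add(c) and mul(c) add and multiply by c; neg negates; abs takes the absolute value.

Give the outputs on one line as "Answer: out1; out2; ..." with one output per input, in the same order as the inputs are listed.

680; 540; 1000; 160

Execution, op by op:
  34 -> 136 -> -136 -> 680 -> 680
  -27 -> -108 -> 108 -> -540 -> 540
  -50 -> -200 -> 200 -> -1000 -> 1000
  -8 -> -32 -> 32 -> -160 -> 160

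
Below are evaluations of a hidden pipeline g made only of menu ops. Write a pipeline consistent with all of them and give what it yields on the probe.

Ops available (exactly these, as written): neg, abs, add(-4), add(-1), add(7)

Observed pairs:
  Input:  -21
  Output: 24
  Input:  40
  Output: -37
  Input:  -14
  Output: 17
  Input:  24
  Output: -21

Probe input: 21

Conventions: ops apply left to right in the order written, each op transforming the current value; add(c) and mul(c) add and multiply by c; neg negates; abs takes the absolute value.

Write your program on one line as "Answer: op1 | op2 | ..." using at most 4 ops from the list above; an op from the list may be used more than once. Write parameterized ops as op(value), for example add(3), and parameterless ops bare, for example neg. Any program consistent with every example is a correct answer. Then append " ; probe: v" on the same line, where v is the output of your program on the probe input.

neg | add(-4) | add(7) ; probe: -18

Check, running the answer program on each example:
  -21 -> 21 -> 17 -> 24
  40 -> -40 -> -44 -> -37
  -14 -> 14 -> 10 -> 17
  24 -> -24 -> -28 -> -21
  probe: 21 -> -21 -> -25 -> -18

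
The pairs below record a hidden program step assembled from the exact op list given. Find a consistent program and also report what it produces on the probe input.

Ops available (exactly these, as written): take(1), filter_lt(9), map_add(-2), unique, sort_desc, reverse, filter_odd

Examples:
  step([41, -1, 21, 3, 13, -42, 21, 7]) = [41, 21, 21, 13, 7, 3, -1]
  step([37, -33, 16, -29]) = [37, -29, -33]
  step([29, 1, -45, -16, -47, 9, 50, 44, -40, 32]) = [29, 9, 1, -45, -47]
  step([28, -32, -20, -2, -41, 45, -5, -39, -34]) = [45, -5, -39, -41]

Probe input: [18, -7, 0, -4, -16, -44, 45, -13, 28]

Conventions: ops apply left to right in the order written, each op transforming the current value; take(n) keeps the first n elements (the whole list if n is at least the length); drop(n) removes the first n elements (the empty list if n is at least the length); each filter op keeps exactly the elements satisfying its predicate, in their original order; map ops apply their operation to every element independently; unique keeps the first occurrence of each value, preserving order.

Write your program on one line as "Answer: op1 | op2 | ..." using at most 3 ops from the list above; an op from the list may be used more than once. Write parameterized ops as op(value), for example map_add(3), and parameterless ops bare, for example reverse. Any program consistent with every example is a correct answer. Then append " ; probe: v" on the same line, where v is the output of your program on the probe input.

reverse | sort_desc | filter_odd ; probe: [45, -7, -13]

Check, running the answer program on each example:
  [41, -1, 21, 3, 13, -42, 21, 7] -> [7, 21, -42, 13, 3, 21, -1, 41] -> [41, 21, 21, 13, 7, 3, -1, -42] -> [41, 21, 21, 13, 7, 3, -1]
  [37, -33, 16, -29] -> [-29, 16, -33, 37] -> [37, 16, -29, -33] -> [37, -29, -33]
  [29, 1, -45, -16, -47, 9, 50, 44, -40, 32] -> [32, -40, 44, 50, 9, -47, -16, -45, 1, 29] -> [50, 44, 32, 29, 9, 1, -16, -40, -45, -47] -> [29, 9, 1, -45, -47]
  [28, -32, -20, -2, -41, 45, -5, -39, -34] -> [-34, -39, -5, 45, -41, -2, -20, -32, 28] -> [45, 28, -2, -5, -20, -32, -34, -39, -41] -> [45, -5, -39, -41]
  probe: [18, -7, 0, -4, -16, -44, 45, -13, 28] -> [28, -13, 45, -44, -16, -4, 0, -7, 18] -> [45, 28, 18, 0, -4, -7, -13, -16, -44] -> [45, -7, -13]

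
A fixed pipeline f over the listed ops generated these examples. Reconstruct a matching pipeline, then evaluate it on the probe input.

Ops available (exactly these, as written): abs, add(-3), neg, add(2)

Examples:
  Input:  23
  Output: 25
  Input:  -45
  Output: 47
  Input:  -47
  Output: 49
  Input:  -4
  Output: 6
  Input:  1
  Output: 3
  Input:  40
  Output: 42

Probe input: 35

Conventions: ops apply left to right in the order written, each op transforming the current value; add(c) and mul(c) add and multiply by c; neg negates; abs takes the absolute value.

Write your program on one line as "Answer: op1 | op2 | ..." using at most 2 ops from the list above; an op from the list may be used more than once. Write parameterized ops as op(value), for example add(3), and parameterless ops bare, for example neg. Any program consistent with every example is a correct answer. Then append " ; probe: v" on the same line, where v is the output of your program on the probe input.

abs | add(2) ; probe: 37

Check, running the answer program on each example:
  23 -> 23 -> 25
  -45 -> 45 -> 47
  -47 -> 47 -> 49
  -4 -> 4 -> 6
  1 -> 1 -> 3
  40 -> 40 -> 42
  probe: 35 -> 35 -> 37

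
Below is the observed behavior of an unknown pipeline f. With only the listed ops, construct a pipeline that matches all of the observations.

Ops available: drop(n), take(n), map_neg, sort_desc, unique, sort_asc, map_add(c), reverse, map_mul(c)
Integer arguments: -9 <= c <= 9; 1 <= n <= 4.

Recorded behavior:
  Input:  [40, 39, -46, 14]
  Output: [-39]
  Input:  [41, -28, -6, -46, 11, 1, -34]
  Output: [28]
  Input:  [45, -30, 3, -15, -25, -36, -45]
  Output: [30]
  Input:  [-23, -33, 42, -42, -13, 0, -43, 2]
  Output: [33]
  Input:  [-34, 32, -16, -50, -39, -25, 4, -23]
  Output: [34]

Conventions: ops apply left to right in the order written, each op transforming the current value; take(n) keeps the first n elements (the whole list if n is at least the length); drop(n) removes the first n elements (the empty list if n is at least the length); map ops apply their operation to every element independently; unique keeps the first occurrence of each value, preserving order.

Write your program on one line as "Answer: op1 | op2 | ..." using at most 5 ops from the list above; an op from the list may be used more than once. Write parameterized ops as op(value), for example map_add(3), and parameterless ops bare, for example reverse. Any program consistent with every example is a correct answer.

sort_asc | take(3) | sort_desc | take(1) | map_neg

Check, running the answer program on each example:
  [40, 39, -46, 14] -> [-46, 14, 39, 40] -> [-46, 14, 39] -> [39, 14, -46] -> [39] -> [-39]
  [41, -28, -6, -46, 11, 1, -34] -> [-46, -34, -28, -6, 1, 11, 41] -> [-46, -34, -28] -> [-28, -34, -46] -> [-28] -> [28]
  [45, -30, 3, -15, -25, -36, -45] -> [-45, -36, -30, -25, -15, 3, 45] -> [-45, -36, -30] -> [-30, -36, -45] -> [-30] -> [30]
  [-23, -33, 42, -42, -13, 0, -43, 2] -> [-43, -42, -33, -23, -13, 0, 2, 42] -> [-43, -42, -33] -> [-33, -42, -43] -> [-33] -> [33]
  [-34, 32, -16, -50, -39, -25, 4, -23] -> [-50, -39, -34, -25, -23, -16, 4, 32] -> [-50, -39, -34] -> [-34, -39, -50] -> [-34] -> [34]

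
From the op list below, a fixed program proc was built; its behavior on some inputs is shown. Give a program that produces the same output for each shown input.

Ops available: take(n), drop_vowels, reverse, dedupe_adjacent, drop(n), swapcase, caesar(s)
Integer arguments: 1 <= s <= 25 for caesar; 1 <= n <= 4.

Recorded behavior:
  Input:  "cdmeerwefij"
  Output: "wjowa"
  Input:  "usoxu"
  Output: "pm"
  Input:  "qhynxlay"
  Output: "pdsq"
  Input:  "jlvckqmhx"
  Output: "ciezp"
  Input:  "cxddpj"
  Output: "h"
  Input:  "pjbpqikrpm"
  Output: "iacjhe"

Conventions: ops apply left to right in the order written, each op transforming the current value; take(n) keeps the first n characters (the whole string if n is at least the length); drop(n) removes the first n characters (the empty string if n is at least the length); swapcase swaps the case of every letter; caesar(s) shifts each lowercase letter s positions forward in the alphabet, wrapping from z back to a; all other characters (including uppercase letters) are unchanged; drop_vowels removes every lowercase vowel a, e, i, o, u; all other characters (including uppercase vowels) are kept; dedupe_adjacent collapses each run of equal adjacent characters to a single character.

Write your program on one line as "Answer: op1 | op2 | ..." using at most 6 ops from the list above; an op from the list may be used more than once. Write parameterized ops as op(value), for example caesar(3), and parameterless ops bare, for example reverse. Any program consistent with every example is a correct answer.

caesar(21) | dedupe_adjacent | drop_vowels | caesar(23) | drop(3)

Check, running the answer program on each example:
  "cdmeerwefij" -> "xyhzzmrzade" -> "xyhzmrzade" -> "xyhzmrzd" -> "uvewjowa" -> "wjowa"
  "usoxu" -> "pnjsp" -> "pnjsp" -> "pnjsp" -> "mkgpm" -> "pm"
  "qhynxlay" -> "lctisgvt" -> "lctisgvt" -> "lctsgvt" -> "izqpdsq" -> "pdsq"
  "jlvckqmhx" -> "egqxflhcs" -> "egqxflhcs" -> "gqxflhcs" -> "dnuciezp" -> "ciezp"
  "cxddpj" -> "xsyyke" -> "xsyke" -> "xsyk" -> "upvh" -> "h"
  "pjbpqikrpm" -> "kewkldfmkh" -> "kewkldfmkh" -> "kwkldfmkh" -> "hthiacjhe" -> "iacjhe"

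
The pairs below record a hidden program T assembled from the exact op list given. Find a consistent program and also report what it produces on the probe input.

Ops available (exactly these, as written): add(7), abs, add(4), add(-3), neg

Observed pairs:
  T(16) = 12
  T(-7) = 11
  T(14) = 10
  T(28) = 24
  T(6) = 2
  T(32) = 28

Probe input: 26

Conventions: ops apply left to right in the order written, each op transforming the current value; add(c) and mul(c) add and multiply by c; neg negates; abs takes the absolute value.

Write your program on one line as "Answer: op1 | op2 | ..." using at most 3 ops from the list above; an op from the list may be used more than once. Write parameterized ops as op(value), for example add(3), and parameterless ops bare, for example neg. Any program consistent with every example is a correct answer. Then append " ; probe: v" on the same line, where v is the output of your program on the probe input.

neg | add(4) | abs ; probe: 22

Check, running the answer program on each example:
  16 -> -16 -> -12 -> 12
  -7 -> 7 -> 11 -> 11
  14 -> -14 -> -10 -> 10
  28 -> -28 -> -24 -> 24
  6 -> -6 -> -2 -> 2
  32 -> -32 -> -28 -> 28
  probe: 26 -> -26 -> -22 -> 22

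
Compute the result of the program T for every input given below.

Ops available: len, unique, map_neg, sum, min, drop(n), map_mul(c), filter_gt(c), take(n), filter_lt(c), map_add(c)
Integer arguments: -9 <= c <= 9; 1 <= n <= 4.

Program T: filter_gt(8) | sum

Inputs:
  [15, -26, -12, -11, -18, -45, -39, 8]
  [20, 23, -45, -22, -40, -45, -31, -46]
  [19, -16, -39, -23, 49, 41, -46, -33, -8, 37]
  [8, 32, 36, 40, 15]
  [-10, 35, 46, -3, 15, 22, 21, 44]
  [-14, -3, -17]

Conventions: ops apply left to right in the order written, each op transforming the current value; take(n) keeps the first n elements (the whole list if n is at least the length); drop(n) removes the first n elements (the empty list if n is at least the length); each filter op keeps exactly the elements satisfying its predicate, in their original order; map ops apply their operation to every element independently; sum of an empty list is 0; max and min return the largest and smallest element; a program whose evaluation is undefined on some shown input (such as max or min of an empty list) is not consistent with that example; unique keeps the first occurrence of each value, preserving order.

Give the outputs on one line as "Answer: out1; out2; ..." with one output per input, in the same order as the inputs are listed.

Execution, op by op:
  [15, -26, -12, -11, -18, -45, -39, 8] -> [15] -> 15
  [20, 23, -45, -22, -40, -45, -31, -46] -> [20, 23] -> 43
  [19, -16, -39, -23, 49, 41, -46, -33, -8, 37] -> [19, 49, 41, 37] -> 146
  [8, 32, 36, 40, 15] -> [32, 36, 40, 15] -> 123
  [-10, 35, 46, -3, 15, 22, 21, 44] -> [35, 46, 15, 22, 21, 44] -> 183
  [-14, -3, -17] -> [] -> 0

15; 43; 146; 123; 183; 0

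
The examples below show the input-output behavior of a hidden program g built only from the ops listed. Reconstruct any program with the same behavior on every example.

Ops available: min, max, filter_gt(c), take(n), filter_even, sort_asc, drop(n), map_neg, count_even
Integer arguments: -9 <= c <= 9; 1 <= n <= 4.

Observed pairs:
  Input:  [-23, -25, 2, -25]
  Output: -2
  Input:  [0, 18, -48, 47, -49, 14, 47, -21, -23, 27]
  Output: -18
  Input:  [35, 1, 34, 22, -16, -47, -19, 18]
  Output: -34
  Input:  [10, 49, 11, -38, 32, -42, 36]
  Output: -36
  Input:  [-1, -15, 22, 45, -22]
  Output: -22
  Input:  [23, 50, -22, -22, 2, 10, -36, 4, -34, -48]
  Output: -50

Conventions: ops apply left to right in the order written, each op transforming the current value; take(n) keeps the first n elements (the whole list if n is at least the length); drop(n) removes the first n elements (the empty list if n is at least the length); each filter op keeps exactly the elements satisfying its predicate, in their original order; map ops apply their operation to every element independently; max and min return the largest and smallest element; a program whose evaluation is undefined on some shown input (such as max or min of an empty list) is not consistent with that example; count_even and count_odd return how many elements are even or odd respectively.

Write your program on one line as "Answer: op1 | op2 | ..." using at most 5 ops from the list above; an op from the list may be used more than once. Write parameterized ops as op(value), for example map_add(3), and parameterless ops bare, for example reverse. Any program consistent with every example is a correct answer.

sort_asc | map_neg | sort_asc | filter_even | min

Check, running the answer program on each example:
  [-23, -25, 2, -25] -> [-25, -25, -23, 2] -> [25, 25, 23, -2] -> [-2, 23, 25, 25] -> [-2] -> -2
  [0, 18, -48, 47, -49, 14, 47, -21, -23, 27] -> [-49, -48, -23, -21, 0, 14, 18, 27, 47, 47] -> [49, 48, 23, 21, 0, -14, -18, -27, -47, -47] -> [-47, -47, -27, -18, -14, 0, 21, 23, 48, 49] -> [-18, -14, 0, 48] -> -18
  [35, 1, 34, 22, -16, -47, -19, 18] -> [-47, -19, -16, 1, 18, 22, 34, 35] -> [47, 19, 16, -1, -18, -22, -34, -35] -> [-35, -34, -22, -18, -1, 16, 19, 47] -> [-34, -22, -18, 16] -> -34
  [10, 49, 11, -38, 32, -42, 36] -> [-42, -38, 10, 11, 32, 36, 49] -> [42, 38, -10, -11, -32, -36, -49] -> [-49, -36, -32, -11, -10, 38, 42] -> [-36, -32, -10, 38, 42] -> -36
  [-1, -15, 22, 45, -22] -> [-22, -15, -1, 22, 45] -> [22, 15, 1, -22, -45] -> [-45, -22, 1, 15, 22] -> [-22, 22] -> -22
  [23, 50, -22, -22, 2, 10, -36, 4, -34, -48] -> [-48, -36, -34, -22, -22, 2, 4, 10, 23, 50] -> [48, 36, 34, 22, 22, -2, -4, -10, -23, -50] -> [-50, -23, -10, -4, -2, 22, 22, 34, 36, 48] -> [-50, -10, -4, -2, 22, 22, 34, 36, 48] -> -50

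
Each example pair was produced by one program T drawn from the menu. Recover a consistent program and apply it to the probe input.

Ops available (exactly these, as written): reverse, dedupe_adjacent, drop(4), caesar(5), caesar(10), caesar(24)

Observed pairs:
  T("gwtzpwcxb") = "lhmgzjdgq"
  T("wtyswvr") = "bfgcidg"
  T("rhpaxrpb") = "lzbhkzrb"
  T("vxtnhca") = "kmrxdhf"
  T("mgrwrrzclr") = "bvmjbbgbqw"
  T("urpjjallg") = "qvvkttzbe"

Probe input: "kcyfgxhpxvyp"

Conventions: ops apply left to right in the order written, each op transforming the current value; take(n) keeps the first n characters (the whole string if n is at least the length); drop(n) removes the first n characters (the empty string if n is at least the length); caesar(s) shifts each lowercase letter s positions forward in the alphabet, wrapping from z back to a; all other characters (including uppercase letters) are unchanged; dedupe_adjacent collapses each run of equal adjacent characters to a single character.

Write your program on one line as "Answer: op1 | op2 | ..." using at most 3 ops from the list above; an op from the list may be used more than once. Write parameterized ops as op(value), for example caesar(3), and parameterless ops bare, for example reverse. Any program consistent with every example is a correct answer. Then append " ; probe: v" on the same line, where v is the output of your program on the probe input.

caesar(10) | reverse ; probe: "zifhzrhqpimu"

Check, running the answer program on each example:
  "gwtzpwcxb" -> "qgdjzgmhl" -> "lhmgzjdgq"
  "wtyswvr" -> "gdicgfb" -> "bfgcidg"
  "rhpaxrpb" -> "brzkhbzl" -> "lzbhkzrb"
  "vxtnhca" -> "fhdxrmk" -> "kmrxdhf"
  "mgrwrrzclr" -> "wqbgbbjmvb" -> "bvmjbbgbqw"
  "urpjjallg" -> "ebzttkvvq" -> "qvvkttzbe"
  probe: "kcyfgxhpxvyp" -> "umipqhrzhfiz" -> "zifhzrhqpimu"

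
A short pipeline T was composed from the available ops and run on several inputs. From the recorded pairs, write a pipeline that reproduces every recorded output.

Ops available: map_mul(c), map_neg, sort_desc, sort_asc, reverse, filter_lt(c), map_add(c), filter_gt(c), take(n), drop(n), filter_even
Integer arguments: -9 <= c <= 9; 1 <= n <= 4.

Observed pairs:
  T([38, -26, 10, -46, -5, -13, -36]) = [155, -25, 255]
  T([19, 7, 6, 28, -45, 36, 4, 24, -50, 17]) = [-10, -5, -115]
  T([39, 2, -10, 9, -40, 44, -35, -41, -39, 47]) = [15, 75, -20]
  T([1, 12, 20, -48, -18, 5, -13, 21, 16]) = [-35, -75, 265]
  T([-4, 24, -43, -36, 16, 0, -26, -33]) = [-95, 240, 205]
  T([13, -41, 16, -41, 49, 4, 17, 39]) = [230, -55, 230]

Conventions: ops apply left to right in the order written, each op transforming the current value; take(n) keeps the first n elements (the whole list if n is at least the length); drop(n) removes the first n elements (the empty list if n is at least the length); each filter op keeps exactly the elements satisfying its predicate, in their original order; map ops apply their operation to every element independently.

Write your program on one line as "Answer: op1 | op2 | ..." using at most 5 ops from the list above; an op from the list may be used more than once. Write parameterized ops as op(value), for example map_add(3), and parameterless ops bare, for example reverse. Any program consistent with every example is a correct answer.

map_add(-5) | drop(1) | take(3) | map_mul(-5)

Check, running the answer program on each example:
  [38, -26, 10, -46, -5, -13, -36] -> [33, -31, 5, -51, -10, -18, -41] -> [-31, 5, -51, -10, -18, -41] -> [-31, 5, -51] -> [155, -25, 255]
  [19, 7, 6, 28, -45, 36, 4, 24, -50, 17] -> [14, 2, 1, 23, -50, 31, -1, 19, -55, 12] -> [2, 1, 23, -50, 31, -1, 19, -55, 12] -> [2, 1, 23] -> [-10, -5, -115]
  [39, 2, -10, 9, -40, 44, -35, -41, -39, 47] -> [34, -3, -15, 4, -45, 39, -40, -46, -44, 42] -> [-3, -15, 4, -45, 39, -40, -46, -44, 42] -> [-3, -15, 4] -> [15, 75, -20]
  [1, 12, 20, -48, -18, 5, -13, 21, 16] -> [-4, 7, 15, -53, -23, 0, -18, 16, 11] -> [7, 15, -53, -23, 0, -18, 16, 11] -> [7, 15, -53] -> [-35, -75, 265]
  [-4, 24, -43, -36, 16, 0, -26, -33] -> [-9, 19, -48, -41, 11, -5, -31, -38] -> [19, -48, -41, 11, -5, -31, -38] -> [19, -48, -41] -> [-95, 240, 205]
  [13, -41, 16, -41, 49, 4, 17, 39] -> [8, -46, 11, -46, 44, -1, 12, 34] -> [-46, 11, -46, 44, -1, 12, 34] -> [-46, 11, -46] -> [230, -55, 230]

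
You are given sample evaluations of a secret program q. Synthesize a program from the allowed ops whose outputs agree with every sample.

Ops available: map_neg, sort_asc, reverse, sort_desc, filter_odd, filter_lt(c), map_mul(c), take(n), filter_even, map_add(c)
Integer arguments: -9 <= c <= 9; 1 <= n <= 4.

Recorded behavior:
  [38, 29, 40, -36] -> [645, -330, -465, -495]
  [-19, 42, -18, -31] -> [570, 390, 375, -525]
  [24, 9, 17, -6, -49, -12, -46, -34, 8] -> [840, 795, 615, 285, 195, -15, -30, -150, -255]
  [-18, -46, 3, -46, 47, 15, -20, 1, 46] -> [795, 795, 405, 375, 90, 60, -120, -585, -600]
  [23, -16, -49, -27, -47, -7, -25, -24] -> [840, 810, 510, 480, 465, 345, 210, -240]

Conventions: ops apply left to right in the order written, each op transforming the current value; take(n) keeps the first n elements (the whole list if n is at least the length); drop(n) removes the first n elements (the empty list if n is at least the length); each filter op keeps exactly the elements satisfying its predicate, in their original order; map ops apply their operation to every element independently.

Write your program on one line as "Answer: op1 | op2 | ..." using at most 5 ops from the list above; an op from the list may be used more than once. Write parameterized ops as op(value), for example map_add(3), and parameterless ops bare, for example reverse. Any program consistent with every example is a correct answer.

map_neg | sort_desc | map_add(7) | map_mul(5) | map_mul(3)

Check, running the answer program on each example:
  [38, 29, 40, -36] -> [-38, -29, -40, 36] -> [36, -29, -38, -40] -> [43, -22, -31, -33] -> [215, -110, -155, -165] -> [645, -330, -465, -495]
  [-19, 42, -18, -31] -> [19, -42, 18, 31] -> [31, 19, 18, -42] -> [38, 26, 25, -35] -> [190, 130, 125, -175] -> [570, 390, 375, -525]
  [24, 9, 17, -6, -49, -12, -46, -34, 8] -> [-24, -9, -17, 6, 49, 12, 46, 34, -8] -> [49, 46, 34, 12, 6, -8, -9, -17, -24] -> [56, 53, 41, 19, 13, -1, -2, -10, -17] -> [280, 265, 205, 95, 65, -5, -10, -50, -85] -> [840, 795, 615, 285, 195, -15, -30, -150, -255]
  [-18, -46, 3, -46, 47, 15, -20, 1, 46] -> [18, 46, -3, 46, -47, -15, 20, -1, -46] -> [46, 46, 20, 18, -1, -3, -15, -46, -47] -> [53, 53, 27, 25, 6, 4, -8, -39, -40] -> [265, 265, 135, 125, 30, 20, -40, -195, -200] -> [795, 795, 405, 375, 90, 60, -120, -585, -600]
  [23, -16, -49, -27, -47, -7, -25, -24] -> [-23, 16, 49, 27, 47, 7, 25, 24] -> [49, 47, 27, 25, 24, 16, 7, -23] -> [56, 54, 34, 32, 31, 23, 14, -16] -> [280, 270, 170, 160, 155, 115, 70, -80] -> [840, 810, 510, 480, 465, 345, 210, -240]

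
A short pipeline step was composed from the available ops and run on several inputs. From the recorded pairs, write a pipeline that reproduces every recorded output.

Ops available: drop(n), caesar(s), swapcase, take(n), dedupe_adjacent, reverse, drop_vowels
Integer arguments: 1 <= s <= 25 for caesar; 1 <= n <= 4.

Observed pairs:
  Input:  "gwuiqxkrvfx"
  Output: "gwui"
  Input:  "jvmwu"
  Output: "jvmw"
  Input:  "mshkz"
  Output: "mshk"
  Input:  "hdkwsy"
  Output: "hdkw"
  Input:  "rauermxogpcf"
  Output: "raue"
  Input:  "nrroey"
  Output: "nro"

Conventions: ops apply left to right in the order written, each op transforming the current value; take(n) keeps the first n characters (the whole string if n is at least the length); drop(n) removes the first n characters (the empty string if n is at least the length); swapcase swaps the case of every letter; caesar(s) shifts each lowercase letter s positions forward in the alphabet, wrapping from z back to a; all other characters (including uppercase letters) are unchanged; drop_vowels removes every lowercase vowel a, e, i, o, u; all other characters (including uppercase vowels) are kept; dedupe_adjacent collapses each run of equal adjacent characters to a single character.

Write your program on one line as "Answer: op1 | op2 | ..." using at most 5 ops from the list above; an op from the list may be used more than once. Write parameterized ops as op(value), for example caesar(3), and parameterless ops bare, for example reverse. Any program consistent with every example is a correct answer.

caesar(13) | take(4) | caesar(13) | dedupe_adjacent

Check, running the answer program on each example:
  "gwuiqxkrvfx" -> "tjhvdkxeisk" -> "tjhv" -> "gwui" -> "gwui"
  "jvmwu" -> "wizjh" -> "wizj" -> "jvmw" -> "jvmw"
  "mshkz" -> "zfuxm" -> "zfux" -> "mshk" -> "mshk"
  "hdkwsy" -> "uqxjfl" -> "uqxj" -> "hdkw" -> "hdkw"
  "rauermxogpcf" -> "enhrezkbtcps" -> "enhr" -> "raue" -> "raue"
  "nrroey" -> "aeebrl" -> "aeeb" -> "nrro" -> "nro"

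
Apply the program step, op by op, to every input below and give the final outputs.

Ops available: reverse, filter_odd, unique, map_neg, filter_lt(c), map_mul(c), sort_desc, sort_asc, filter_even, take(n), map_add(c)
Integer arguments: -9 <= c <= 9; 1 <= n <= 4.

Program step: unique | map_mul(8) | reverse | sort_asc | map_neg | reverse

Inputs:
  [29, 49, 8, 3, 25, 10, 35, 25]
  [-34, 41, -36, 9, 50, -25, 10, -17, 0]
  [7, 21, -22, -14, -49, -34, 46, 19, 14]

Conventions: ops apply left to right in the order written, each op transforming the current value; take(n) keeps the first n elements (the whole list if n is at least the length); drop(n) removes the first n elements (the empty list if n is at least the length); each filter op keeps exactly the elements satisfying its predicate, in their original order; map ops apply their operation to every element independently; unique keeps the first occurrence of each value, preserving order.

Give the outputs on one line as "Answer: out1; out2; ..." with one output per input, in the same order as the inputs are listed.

Execution, op by op:
  [29, 49, 8, 3, 25, 10, 35, 25] -> [29, 49, 8, 3, 25, 10, 35] -> [232, 392, 64, 24, 200, 80, 280] -> [280, 80, 200, 24, 64, 392, 232] -> [24, 64, 80, 200, 232, 280, 392] -> [-24, -64, -80, -200, -232, -280, -392] -> [-392, -280, -232, -200, -80, -64, -24]
  [-34, 41, -36, 9, 50, -25, 10, -17, 0] -> [-34, 41, -36, 9, 50, -25, 10, -17, 0] -> [-272, 328, -288, 72, 400, -200, 80, -136, 0] -> [0, -136, 80, -200, 400, 72, -288, 328, -272] -> [-288, -272, -200, -136, 0, 72, 80, 328, 400] -> [288, 272, 200, 136, 0, -72, -80, -328, -400] -> [-400, -328, -80, -72, 0, 136, 200, 272, 288]
  [7, 21, -22, -14, -49, -34, 46, 19, 14] -> [7, 21, -22, -14, -49, -34, 46, 19, 14] -> [56, 168, -176, -112, -392, -272, 368, 152, 112] -> [112, 152, 368, -272, -392, -112, -176, 168, 56] -> [-392, -272, -176, -112, 56, 112, 152, 168, 368] -> [392, 272, 176, 112, -56, -112, -152, -168, -368] -> [-368, -168, -152, -112, -56, 112, 176, 272, 392]

[-392, -280, -232, -200, -80, -64, -24]; [-400, -328, -80, -72, 0, 136, 200, 272, 288]; [-368, -168, -152, -112, -56, 112, 176, 272, 392]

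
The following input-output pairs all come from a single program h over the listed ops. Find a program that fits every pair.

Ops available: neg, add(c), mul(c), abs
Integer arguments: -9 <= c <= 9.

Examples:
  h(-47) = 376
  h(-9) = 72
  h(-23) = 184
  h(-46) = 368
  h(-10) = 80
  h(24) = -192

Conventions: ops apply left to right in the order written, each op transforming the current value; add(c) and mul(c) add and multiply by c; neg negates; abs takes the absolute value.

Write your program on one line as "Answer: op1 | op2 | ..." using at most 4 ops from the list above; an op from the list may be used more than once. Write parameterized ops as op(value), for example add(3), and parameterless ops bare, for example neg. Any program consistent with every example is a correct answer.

neg | mul(-8) | neg

Check, running the answer program on each example:
  -47 -> 47 -> -376 -> 376
  -9 -> 9 -> -72 -> 72
  -23 -> 23 -> -184 -> 184
  -46 -> 46 -> -368 -> 368
  -10 -> 10 -> -80 -> 80
  24 -> -24 -> 192 -> -192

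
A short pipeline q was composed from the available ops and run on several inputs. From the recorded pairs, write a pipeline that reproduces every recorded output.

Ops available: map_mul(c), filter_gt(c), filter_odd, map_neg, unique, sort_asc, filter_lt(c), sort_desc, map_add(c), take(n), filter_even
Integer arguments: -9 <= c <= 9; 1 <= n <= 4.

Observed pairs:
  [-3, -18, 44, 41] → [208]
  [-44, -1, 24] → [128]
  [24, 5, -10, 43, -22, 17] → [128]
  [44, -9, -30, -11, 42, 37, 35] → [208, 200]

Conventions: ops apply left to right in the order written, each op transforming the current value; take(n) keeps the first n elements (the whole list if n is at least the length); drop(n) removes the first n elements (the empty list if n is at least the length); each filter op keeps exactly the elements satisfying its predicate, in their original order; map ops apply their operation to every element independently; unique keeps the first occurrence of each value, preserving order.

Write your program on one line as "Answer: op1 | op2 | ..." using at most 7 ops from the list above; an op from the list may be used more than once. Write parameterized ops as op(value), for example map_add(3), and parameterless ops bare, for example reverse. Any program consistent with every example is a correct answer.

filter_even | map_add(8) | sort_desc | map_mul(-4) | filter_lt(-1) | map_neg

Check, running the answer program on each example:
  [-3, -18, 44, 41] -> [-18, 44] -> [-10, 52] -> [52, -10] -> [-208, 40] -> [-208] -> [208]
  [-44, -1, 24] -> [-44, 24] -> [-36, 32] -> [32, -36] -> [-128, 144] -> [-128] -> [128]
  [24, 5, -10, 43, -22, 17] -> [24, -10, -22] -> [32, -2, -14] -> [32, -2, -14] -> [-128, 8, 56] -> [-128] -> [128]
  [44, -9, -30, -11, 42, 37, 35] -> [44, -30, 42] -> [52, -22, 50] -> [52, 50, -22] -> [-208, -200, 88] -> [-208, -200] -> [208, 200]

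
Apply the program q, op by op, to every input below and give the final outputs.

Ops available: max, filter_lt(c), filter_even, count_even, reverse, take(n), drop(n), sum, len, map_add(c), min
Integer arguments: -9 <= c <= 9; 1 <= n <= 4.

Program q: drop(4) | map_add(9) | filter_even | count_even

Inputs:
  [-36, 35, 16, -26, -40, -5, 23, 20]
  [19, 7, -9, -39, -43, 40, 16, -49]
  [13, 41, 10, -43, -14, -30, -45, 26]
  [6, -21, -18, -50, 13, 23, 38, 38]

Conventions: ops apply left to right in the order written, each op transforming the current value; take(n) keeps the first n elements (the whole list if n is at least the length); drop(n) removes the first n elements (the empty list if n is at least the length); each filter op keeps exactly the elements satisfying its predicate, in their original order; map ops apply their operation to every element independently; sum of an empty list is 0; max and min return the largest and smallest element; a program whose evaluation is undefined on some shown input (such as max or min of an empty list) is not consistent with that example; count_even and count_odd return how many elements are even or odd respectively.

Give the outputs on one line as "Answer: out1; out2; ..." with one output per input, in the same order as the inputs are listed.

2; 2; 1; 2

Execution, op by op:
  [-36, 35, 16, -26, -40, -5, 23, 20] -> [-40, -5, 23, 20] -> [-31, 4, 32, 29] -> [4, 32] -> 2
  [19, 7, -9, -39, -43, 40, 16, -49] -> [-43, 40, 16, -49] -> [-34, 49, 25, -40] -> [-34, -40] -> 2
  [13, 41, 10, -43, -14, -30, -45, 26] -> [-14, -30, -45, 26] -> [-5, -21, -36, 35] -> [-36] -> 1
  [6, -21, -18, -50, 13, 23, 38, 38] -> [13, 23, 38, 38] -> [22, 32, 47, 47] -> [22, 32] -> 2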